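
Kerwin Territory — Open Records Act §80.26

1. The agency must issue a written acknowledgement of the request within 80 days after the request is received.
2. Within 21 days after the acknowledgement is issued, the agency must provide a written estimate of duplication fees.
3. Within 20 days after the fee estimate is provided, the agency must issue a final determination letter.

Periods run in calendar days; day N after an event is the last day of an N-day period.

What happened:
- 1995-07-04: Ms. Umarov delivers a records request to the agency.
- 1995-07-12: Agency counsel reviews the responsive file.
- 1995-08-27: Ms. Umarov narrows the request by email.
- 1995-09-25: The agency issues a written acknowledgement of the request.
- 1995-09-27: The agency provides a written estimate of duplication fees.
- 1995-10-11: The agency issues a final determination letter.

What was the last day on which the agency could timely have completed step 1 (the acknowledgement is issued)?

Step 1 runs from 1995-07-04, when the request is received. 80 days after 1995-07-04 is 1995-09-22.

1995-09-22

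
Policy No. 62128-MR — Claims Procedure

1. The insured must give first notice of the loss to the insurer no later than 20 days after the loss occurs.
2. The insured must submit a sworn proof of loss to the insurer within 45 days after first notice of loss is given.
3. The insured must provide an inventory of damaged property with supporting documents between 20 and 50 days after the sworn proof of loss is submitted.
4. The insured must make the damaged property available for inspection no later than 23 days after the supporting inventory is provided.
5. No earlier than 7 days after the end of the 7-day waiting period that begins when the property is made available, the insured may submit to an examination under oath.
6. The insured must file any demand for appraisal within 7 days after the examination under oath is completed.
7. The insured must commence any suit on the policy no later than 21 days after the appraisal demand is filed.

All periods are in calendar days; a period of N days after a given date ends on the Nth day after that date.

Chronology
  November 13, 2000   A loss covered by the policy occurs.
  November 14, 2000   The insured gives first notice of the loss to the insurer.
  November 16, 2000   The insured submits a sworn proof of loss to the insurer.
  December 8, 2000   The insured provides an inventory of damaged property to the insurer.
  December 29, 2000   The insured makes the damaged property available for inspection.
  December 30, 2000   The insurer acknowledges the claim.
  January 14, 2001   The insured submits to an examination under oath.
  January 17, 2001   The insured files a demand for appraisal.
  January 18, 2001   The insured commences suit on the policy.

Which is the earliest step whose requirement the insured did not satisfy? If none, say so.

None — every step was satisfied

Step 1 — counting 20 days from November 13, 2000 (when the loss occurs) gives a deadline of December 3, 2000; completed November 14, 2000, before the deadline.
Step 2 — counting 45 days from November 14, 2000 (when first notice of loss is given) gives a deadline of December 29, 2000; November 16, 2000 is within that limit.
Step 3 — 20 and 50 days from November 16, 2000 (when the sworn proof of loss is submitted) are December 6, 2000 and January 5, 2001 respectively; done December 8, 2000, which is between those dates.
Step 4 — counting 23 days from December 8, 2000 (when the supporting inventory is provided) gives a deadline of December 31, 2000; completed December 29, 2000, before the deadline.
Step 5 — must wait 7 days from January 5, 2001 (end of the 7-day waiting period, which began when the property is made available on December 29, 2000), so not before January 12, 2001; done January 14, 2001, after the minimum wait.
Step 6 — counting 7 days from January 14, 2001 (when the examination under oath is completed) gives a deadline of January 21, 2001; January 17, 2001 is within that limit.
Step 7 — counting 21 days from January 17, 2001 (when the appraisal demand is filed) gives a deadline of February 7, 2001; completed January 18, 2001, before the deadline.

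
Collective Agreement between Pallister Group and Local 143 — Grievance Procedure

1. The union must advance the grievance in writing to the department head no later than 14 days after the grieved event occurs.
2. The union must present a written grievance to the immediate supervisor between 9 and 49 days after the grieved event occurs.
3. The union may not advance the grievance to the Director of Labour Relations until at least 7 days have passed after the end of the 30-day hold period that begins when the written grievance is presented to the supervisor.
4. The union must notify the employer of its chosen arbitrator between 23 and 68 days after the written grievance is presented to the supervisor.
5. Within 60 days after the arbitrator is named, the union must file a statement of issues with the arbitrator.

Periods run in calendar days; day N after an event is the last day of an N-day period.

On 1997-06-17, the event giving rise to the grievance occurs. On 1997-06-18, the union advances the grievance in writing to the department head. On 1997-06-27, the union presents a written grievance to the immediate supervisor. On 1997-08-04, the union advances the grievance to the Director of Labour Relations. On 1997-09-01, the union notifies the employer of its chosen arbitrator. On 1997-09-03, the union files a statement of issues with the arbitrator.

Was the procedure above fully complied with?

(1) due by 1997-06-17 + 14 days = 1997-07-01; completed 1997-06-18, before the deadline.
(2) the permitted window runs from 1997-06-17 + 9 = 1997-06-26 to 1997-06-17 + 49 = 1997-08-05; 1997-06-27 falls inside that range.
(3) permitted from 1997-07-27 + 7 days = 1997-08-03 onward; done 1997-08-04, after the minimum wait.
(4) the permitted window runs from 1997-06-27 + 23 = 1997-07-20 to 1997-06-27 + 68 = 1997-09-03; done 1997-09-01, which is between those dates.
(5) due by 1997-09-01 + 60 days = 1997-10-31; 1997-09-03 is within that limit.

Yes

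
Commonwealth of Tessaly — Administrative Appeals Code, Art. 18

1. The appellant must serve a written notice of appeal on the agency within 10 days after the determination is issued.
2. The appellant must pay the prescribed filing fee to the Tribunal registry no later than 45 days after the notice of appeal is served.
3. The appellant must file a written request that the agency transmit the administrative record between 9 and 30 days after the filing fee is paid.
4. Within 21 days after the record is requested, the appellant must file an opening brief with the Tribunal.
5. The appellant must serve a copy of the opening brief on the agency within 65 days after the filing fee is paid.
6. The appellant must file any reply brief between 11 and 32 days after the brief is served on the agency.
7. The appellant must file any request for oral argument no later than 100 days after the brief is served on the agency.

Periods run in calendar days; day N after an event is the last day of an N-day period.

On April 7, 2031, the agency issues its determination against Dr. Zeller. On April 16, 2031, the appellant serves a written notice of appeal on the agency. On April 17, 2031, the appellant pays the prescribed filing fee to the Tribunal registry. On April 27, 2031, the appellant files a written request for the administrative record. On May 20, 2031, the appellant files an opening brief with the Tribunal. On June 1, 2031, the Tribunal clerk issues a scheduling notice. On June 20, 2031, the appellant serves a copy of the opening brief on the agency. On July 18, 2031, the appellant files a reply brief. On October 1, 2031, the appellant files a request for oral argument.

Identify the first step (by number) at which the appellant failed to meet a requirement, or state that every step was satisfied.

Step 1 — counting 10 days from April 7, 2031 (when the determination is issued) gives a deadline of April 17, 2031; done April 16, 2031 — timely.
Step 2 — counting 45 days from April 16, 2031 (when the notice of appeal is served) gives a deadline of May 31, 2031; completed April 17, 2031, before the deadline.
Step 3 — 9 and 30 days from April 17, 2031 (when the filing fee is paid) are April 26, 2031 and May 17, 2031 respectively; April 27, 2031 falls inside that range.
Step 4 — counting 21 days from April 27, 2031 (when the record is requested) gives a deadline of May 18, 2031; not done until May 20, 2031, 2 days after the deadline.
Later steps need not be reached.

Step 4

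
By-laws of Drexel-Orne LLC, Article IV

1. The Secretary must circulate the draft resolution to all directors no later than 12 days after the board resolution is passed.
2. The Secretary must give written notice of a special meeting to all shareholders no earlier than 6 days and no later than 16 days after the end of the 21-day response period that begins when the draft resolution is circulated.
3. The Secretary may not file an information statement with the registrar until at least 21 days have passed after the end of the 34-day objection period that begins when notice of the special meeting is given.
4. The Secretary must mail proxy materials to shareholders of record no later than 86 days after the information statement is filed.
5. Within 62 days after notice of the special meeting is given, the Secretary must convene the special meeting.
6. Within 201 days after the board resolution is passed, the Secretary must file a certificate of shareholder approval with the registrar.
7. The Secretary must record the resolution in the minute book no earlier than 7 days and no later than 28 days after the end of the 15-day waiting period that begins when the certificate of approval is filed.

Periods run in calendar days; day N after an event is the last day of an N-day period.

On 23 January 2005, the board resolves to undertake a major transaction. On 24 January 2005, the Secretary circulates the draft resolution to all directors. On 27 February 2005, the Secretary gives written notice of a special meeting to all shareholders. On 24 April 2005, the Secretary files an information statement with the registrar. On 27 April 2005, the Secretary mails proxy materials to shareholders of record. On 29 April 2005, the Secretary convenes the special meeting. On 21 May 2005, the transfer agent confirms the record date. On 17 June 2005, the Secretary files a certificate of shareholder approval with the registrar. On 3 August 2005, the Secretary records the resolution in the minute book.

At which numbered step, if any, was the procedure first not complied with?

(1) due by 23 January 2005 + 12 days = 4 February 2005; completed 24 January 2005, before the deadline.
(2) the permitted window runs from 14 February 2005 + 6 = 20 February 2005 to 14 February 2005 + 16 = 2 March 2005; done 27 February 2005 — within the window.
(3) permitted from 2 April 2005 + 21 days = 23 April 2005 onward; done 24 April 2005, after the minimum wait.
(4) due by 24 April 2005 + 86 days = 19 July 2005; 27 April 2005 is within that limit.
(5) due by 27 February 2005 + 62 days = 30 April 2005; 29 April 2005 is within that limit.
(6) due by 23 January 2005 + 201 days = 12 August 2005; done 17 June 2005 — timely.
(7) the permitted window runs from 2 July 2005 + 7 = 9 July 2005 to 2 July 2005 + 28 = 30 July 2005; done 3 August 2005 — 4 days after the window closed.

Step 7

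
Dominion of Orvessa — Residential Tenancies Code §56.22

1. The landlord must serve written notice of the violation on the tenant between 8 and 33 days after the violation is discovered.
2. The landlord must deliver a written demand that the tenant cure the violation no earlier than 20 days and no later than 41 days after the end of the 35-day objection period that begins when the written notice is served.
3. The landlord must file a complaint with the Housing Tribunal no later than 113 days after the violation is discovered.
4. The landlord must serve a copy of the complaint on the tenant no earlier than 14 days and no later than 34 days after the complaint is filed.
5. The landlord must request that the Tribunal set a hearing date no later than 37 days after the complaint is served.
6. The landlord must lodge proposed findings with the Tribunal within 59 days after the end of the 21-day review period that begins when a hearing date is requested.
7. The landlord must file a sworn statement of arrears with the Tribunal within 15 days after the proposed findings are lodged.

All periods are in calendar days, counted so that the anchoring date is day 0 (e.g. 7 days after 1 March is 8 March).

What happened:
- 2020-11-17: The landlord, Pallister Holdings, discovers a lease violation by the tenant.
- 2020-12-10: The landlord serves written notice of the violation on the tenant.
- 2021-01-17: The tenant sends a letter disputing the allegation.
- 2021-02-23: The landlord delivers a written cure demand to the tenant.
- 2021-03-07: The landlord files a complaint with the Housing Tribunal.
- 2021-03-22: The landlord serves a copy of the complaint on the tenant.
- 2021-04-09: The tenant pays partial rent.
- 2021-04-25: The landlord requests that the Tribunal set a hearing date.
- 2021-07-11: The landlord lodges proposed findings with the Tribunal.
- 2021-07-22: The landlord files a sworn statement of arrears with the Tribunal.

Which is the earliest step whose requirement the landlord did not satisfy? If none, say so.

Step 1: the window is 8–33 days after 2020-11-17 (when the violation is discovered), so 2020-11-25 through 2020-12-20; 2020-12-10 falls inside that range.
Step 2: the window is 20–41 days after 2021-01-14 (end of the 35-day objection period, which began when the written notice is served on 2020-12-10), so 2021-02-03 through 2021-02-24; done 2021-02-23 — within the window.
Step 3: 113 days after 2020-11-17 (when the violation is discovered) is 2021-03-10; 2021-03-07 is within that limit.
Step 4: the window is 14–34 days after 2021-03-07 (when the complaint is filed), so 2021-03-21 through 2021-04-10; done 2021-03-22 — within the window.
Step 5: 37 days after 2021-03-22 (when the complaint is served) is 2021-04-28; done 2021-04-25 — timely.
Step 6: 59 days after 2021-05-16 (end of the 21-day review period, which began when a hearing date is requested on 2021-04-25) is 2021-07-14; completed 2021-07-11, before the deadline.
Step 7: 15 days after 2021-07-11 (when the proposed findings are lodged) is 2021-07-26; done 2021-07-22 — timely.

None — every step was satisfied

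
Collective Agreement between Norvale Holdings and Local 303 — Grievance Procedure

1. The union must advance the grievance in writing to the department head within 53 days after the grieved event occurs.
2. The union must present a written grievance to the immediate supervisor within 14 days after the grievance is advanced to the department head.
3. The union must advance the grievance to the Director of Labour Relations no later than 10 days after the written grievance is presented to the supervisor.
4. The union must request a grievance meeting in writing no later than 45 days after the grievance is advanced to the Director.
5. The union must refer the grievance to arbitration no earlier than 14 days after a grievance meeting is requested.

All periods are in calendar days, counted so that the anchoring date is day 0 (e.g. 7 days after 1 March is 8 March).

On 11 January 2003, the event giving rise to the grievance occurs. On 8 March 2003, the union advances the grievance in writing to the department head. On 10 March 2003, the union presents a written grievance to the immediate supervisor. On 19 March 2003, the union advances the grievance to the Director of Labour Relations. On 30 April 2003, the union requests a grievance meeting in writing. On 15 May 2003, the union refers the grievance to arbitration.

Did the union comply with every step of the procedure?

Step 1: 53 days after 11 January 2003 (when the grieved event occurs) is 5 March 2003; 8 March 2003 misses that deadline by 3 days.

No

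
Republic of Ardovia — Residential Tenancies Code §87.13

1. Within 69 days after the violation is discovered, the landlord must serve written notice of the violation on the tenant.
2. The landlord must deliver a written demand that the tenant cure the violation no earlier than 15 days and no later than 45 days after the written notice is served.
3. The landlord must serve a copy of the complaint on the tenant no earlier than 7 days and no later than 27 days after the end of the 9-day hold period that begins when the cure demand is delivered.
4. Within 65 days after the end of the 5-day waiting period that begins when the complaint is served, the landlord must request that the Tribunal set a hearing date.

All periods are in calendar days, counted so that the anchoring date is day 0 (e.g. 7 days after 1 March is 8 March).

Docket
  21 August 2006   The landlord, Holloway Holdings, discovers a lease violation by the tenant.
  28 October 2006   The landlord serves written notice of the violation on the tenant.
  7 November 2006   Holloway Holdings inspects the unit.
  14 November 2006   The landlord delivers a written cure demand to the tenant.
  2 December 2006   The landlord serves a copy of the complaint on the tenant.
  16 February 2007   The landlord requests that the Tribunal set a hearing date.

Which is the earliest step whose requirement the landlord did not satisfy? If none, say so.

Step 1 — counting 69 days from 21 August 2006 (when the violation is discovered) gives a deadline of 29 October 2006; 28 October 2006 is within that limit.
Step 2 — 15 and 45 days from 28 October 2006 (when the written notice is served) are 12 November 2006 and 12 December 2006 respectively; done 14 November 2006 — within the window.
Step 3 — 7 and 27 days from 23 November 2006 (end of the 9-day hold period, which began when the cure demand is delivered on 14 November 2006) are 30 November 2006 and 20 December 2006 respectively; done 2 December 2006, which is between those dates.
Step 4 — counting 65 days from 7 December 2006 (end of the 5-day waiting period, which began when the complaint is served on 2 December 2006) gives a deadline of 10 February 2007; not done until 16 February 2007, 6 days after the deadline.
The analysis stops there.

Step 4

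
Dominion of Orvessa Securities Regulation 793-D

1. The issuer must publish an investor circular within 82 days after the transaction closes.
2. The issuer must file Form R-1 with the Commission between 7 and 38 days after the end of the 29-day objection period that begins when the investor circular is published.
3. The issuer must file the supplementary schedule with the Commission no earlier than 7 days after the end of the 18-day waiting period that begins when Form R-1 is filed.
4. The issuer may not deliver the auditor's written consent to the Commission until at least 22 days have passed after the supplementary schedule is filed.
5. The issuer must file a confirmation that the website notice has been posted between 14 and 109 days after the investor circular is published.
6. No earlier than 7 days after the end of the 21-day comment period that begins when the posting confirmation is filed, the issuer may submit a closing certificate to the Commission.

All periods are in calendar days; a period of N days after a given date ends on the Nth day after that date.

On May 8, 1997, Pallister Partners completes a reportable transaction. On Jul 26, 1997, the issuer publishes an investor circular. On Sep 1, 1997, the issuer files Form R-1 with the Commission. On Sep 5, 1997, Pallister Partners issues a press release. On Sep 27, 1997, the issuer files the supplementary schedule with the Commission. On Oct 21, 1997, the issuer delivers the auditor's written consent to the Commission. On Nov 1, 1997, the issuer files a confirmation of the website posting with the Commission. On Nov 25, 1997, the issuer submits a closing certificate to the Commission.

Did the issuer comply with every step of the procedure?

(1) due by May 8, 1997 + 82 days = Jul 29, 1997; done Jul 26, 1997 — timely.
(2) the permitted window runs from Aug 24, 1997 + 7 = Aug 31, 1997 to Aug 24, 1997 + 38 = Oct 1, 1997; done Sep 1, 1997, which is between those dates.
(3) permitted from Sep 19, 1997 + 7 days = Sep 26, 1997 onward; done Sep 27, 1997, after the minimum wait.
(4) permitted from Sep 27, 1997 + 22 days = Oct 19, 1997 onward; Oct 21, 1997 is on or after that date.
(5) the permitted window runs from Jul 26, 1997 + 14 = Aug 9, 1997 to Jul 26, 1997 + 109 = Nov 12, 1997; done Nov 1, 1997, which is between those dates.
(6) permitted from Nov 22, 1997 + 7 days = Nov 29, 1997 onward; done Nov 25, 1997 — 4 days too early.
The analysis stops there.

No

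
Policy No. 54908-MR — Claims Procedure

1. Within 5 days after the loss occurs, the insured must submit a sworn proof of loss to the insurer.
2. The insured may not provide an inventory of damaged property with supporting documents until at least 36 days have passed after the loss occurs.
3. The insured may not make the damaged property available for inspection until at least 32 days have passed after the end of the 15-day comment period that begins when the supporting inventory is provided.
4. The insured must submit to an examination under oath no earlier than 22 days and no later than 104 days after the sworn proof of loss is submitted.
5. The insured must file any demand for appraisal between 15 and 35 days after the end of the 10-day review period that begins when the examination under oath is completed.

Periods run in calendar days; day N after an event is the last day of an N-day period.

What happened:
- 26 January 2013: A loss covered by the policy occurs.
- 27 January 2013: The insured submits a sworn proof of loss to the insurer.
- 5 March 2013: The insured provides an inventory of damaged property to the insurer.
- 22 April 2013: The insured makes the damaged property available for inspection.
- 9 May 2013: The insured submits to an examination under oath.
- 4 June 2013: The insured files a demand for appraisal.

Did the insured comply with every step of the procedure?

Yes

Step 1 — counting 5 days from 26 January 2013 (when the loss occurs) gives a deadline of 31 January 2013; done 27 January 2013 — timely.
Step 2 — must wait 36 days from 26 January 2013 (when the loss occurs), so not before 3 March 2013; 5 March 2013 is on or after that date.
Step 3 — must wait 32 days from 20 March 2013 (end of the 15-day comment period, which began when the supporting inventory is provided on 5 March 2013), so not before 21 April 2013; done 22 April 2013 — permitted.
Step 4 — 22 and 104 days from 27 January 2013 (when the sworn proof of loss is submitted) are 18 February 2013 and 11 May 2013 respectively; done 9 May 2013 — within the window.
Step 5 — 15 and 35 days from 19 May 2013 (end of the 10-day review period, which began when the examination under oath is completed on 9 May 2013) are 3 June 2013 and 23 June 2013 respectively; done 4 June 2013 — within the window.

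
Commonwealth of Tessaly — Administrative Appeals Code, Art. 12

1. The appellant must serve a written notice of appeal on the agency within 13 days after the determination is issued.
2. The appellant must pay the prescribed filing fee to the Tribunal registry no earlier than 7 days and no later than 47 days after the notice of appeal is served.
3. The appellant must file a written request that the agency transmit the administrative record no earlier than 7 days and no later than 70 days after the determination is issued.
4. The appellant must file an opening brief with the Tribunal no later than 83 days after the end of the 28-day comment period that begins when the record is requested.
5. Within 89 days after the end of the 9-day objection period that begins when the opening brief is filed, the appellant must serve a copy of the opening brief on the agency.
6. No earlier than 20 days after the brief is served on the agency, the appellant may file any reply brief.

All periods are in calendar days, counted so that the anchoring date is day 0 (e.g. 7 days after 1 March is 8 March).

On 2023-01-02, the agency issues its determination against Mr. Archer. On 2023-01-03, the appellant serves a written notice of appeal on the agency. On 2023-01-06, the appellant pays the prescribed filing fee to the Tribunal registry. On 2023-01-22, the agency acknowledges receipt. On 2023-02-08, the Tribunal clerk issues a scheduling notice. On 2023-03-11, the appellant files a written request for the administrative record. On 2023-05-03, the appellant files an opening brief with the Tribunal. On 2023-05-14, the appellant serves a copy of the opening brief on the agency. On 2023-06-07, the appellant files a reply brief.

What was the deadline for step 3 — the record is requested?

Step 3 runs from 2023-01-02, when the determination is issued. The window is 7–70 days after 2023-01-02; it closes on 2023-03-13.

2023-03-13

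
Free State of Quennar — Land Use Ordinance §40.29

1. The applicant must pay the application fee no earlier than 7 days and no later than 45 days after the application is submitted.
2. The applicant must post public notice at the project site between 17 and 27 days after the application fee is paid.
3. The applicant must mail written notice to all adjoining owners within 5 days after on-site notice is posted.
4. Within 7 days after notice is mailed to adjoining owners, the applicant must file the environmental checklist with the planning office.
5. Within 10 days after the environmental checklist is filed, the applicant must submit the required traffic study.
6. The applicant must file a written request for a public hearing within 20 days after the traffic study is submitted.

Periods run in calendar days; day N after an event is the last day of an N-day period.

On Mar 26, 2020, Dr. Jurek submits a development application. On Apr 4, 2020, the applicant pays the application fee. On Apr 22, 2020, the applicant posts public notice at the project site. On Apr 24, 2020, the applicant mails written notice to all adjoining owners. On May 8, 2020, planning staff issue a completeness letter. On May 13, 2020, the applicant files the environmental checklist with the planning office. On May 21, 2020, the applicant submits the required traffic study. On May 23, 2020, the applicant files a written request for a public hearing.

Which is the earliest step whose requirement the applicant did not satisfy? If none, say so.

Step 4

Step 1 — 7 and 45 days from Mar 26, 2020 (when the application is submitted) are Apr 2, 2020 and May 10, 2020 respectively; done Apr 4, 2020, which is between those dates.
Step 2 — 17 and 27 days from Apr 4, 2020 (when the application fee is paid) are Apr 21, 2020 and May 1, 2020 respectively; done Apr 22, 2020, which is between those dates.
Step 3 — counting 5 days from Apr 22, 2020 (when on-site notice is posted) gives a deadline of Apr 27, 2020; done Apr 24, 2020 — timely.
Step 4 — counting 7 days from Apr 24, 2020 (when notice is mailed to adjoining owners) gives a deadline of May 1, 2020; done May 13, 2020 — 12 days late.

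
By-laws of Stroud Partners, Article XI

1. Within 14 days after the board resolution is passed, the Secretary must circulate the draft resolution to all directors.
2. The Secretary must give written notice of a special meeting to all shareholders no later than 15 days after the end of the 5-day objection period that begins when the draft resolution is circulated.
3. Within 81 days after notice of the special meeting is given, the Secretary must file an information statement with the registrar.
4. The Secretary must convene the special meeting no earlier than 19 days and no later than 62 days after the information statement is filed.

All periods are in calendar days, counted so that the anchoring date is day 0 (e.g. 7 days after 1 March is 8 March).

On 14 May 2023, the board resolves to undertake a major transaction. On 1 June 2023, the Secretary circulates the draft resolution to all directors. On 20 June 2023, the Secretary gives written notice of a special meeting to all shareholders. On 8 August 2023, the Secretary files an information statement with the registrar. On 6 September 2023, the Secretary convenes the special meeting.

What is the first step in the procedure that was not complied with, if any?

(1) due by 14 May 2023 + 14 days = 28 May 2023; not done until 1 June 2023, 4 days after the deadline.
Later steps need not be reached.

Step 1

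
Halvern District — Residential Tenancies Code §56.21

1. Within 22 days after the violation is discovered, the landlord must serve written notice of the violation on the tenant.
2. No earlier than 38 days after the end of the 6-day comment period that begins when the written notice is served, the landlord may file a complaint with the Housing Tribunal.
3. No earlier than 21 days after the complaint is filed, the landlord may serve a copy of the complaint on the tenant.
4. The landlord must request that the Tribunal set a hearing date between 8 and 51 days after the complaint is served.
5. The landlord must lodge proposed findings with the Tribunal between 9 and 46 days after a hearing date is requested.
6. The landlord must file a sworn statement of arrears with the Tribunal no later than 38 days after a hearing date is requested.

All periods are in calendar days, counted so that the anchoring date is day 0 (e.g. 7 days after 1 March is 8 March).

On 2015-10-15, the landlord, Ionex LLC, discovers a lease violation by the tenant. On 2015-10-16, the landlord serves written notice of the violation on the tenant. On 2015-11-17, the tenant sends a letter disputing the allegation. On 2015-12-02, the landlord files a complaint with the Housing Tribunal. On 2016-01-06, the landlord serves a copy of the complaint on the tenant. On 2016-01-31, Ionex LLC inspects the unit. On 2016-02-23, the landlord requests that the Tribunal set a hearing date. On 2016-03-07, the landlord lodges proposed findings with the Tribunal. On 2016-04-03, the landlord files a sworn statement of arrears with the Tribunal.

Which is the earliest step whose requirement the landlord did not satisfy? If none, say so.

Step 6

Step 1 — counting 22 days from 2015-10-15 (when the violation is discovered) gives a deadline of 2015-11-06; 2015-10-16 is within that limit.
Step 2 — must wait 38 days from 2015-10-22 (end of the 6-day comment period, which began when the written notice is served on 2015-10-16), so not before 2015-11-29; done 2015-12-02, after the minimum wait.
Step 3 — must wait 21 days from 2015-12-02 (when the complaint is filed), so not before 2015-12-23; done 2016-01-06 — permitted.
Step 4 — 8 and 51 days from 2016-01-06 (when the complaint is served) are 2016-01-14 and 2016-02-26 respectively; 2016-02-23 falls inside that range.
Step 5 — 9 and 46 days from 2016-02-23 (when a hearing date is requested) are 2016-03-03 and 2016-04-09 respectively; done 2016-03-07, which is between those dates.
Step 6 — counting 38 days from 2016-02-23 (when a hearing date is requested) gives a deadline of 2016-04-01; 2016-04-03 misses that deadline by 2 days.
Later steps need not be reached.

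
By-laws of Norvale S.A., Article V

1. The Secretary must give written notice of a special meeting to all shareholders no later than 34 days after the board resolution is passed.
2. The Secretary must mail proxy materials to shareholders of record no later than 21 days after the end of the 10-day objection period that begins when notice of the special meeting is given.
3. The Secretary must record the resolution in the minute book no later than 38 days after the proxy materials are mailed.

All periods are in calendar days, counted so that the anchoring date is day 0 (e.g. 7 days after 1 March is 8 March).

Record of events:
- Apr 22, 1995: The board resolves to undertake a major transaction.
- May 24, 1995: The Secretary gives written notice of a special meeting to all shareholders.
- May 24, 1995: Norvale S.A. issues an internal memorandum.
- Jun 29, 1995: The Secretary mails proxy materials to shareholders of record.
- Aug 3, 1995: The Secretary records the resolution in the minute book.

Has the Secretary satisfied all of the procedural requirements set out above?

Step 1: 34 days after Apr 22, 1995 (when the board resolution is passed) is May 26, 1995; completed May 24, 1995, before the deadline.
Step 2: 21 days after Jun 3, 1995 (end of the 10-day objection period, which began when notice of the special meeting is given on May 24, 1995) is Jun 24, 1995; not done until Jun 29, 1995, 5 days after the deadline.

No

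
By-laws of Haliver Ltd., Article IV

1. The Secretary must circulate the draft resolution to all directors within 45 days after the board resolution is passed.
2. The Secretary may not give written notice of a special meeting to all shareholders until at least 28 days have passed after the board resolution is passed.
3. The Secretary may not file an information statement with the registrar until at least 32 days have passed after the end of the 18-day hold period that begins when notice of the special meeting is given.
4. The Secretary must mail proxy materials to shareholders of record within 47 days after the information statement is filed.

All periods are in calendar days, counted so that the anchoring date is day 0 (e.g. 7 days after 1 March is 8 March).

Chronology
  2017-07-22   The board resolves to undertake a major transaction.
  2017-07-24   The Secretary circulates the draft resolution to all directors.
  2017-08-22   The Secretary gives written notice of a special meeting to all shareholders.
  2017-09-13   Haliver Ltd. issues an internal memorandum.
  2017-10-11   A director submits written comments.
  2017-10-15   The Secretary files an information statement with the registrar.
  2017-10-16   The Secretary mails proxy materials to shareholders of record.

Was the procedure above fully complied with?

Yes

Step 1: 45 days after 2017-07-22 (when the board resolution is passed) is 2017-09-05; completed 2017-07-24, before the deadline.
Step 2: the earliest permitted date is 28 days after 2017-07-22 (when the board resolution is passed), i.e. 2017-08-19; 2017-08-22 is on or after that date.
Step 3: the earliest permitted date is 32 days after 2017-09-09 (end of the 18-day hold period, which began when notice of the special meeting is given on 2017-08-22), i.e. 2017-10-11; done 2017-10-15, after the minimum wait.
Step 4: 47 days after 2017-10-15 (when the information statement is filed) is 2017-12-01; 2017-10-16 is within that limit.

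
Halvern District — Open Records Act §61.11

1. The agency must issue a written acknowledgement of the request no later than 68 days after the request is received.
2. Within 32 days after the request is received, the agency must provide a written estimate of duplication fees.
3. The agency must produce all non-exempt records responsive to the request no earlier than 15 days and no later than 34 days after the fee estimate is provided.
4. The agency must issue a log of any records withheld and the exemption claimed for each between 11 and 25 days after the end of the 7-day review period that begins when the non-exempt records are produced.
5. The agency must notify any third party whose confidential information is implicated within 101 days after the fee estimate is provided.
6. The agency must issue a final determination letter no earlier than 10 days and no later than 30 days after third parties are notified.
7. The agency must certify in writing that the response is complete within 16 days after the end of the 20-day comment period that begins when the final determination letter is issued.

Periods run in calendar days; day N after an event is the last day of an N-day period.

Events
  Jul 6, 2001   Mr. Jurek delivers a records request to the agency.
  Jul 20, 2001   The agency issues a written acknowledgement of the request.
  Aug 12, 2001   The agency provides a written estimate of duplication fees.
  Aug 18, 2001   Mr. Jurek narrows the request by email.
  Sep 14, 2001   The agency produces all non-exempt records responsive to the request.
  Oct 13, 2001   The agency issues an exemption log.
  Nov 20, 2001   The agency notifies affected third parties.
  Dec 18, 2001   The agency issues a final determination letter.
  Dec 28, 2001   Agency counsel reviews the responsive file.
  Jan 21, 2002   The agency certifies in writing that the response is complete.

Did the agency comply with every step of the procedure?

Step 1: 68 days after Jul 6, 2001 (when the request is received) is Sep 12, 2001; Jul 20, 2001 is within that limit.
Step 2: 32 days after Jul 6, 2001 (when the request is received) is Aug 7, 2001; Aug 12, 2001 misses that deadline by 5 days.

No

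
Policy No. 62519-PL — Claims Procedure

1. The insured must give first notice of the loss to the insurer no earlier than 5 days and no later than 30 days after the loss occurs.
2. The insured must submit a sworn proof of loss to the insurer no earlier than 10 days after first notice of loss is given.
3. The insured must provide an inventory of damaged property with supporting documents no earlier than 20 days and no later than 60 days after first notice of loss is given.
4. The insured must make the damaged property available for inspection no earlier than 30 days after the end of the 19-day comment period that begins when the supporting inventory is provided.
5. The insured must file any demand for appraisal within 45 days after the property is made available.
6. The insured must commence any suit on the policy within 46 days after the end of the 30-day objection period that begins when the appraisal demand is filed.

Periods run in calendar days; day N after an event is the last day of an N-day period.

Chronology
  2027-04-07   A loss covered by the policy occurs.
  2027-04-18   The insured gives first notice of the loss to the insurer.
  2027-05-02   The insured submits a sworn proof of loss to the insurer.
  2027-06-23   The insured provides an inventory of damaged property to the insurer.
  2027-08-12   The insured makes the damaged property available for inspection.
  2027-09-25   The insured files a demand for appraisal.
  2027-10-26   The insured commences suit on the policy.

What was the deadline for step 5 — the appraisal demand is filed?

Step 5 runs from 2027-08-12, when the property is made available. 45 days after 2027-08-12 is 2027-09-26.

2027-09-26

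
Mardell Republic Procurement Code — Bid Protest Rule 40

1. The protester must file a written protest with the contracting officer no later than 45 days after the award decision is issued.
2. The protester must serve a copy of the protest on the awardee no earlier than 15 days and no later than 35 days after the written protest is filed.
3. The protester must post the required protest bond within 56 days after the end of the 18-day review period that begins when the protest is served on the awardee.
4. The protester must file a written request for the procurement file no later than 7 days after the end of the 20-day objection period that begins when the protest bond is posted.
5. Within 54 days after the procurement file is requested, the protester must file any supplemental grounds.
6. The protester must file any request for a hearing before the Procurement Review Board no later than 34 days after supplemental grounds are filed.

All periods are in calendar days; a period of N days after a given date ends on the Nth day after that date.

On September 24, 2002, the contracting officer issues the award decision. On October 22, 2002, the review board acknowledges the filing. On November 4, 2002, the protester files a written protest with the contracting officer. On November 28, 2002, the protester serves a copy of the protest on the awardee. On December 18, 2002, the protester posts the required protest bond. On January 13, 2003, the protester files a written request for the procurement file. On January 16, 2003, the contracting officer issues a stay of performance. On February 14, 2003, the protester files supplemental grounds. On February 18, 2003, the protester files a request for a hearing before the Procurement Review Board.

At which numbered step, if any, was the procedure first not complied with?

None — every step was satisfied

Step 1: 45 days after September 24, 2002 (when the award decision is issued) is November 8, 2002; November 4, 2002 is within that limit.
Step 2: the window is 15–35 days after November 4, 2002 (when the written protest is filed), so November 19, 2002 through December 9, 2002; done November 28, 2002, which is between those dates.
Step 3: 56 days after December 16, 2002 (end of the 18-day review period, which began when the protest is served on the awardee on November 28, 2002) is February 10, 2003; done December 18, 2002 — timely.
Step 4: 7 days after January 7, 2003 (end of the 20-day objection period, which began when the protest bond is posted on December 18, 2002) is January 14, 2003; January 13, 2003 is within that limit.
Step 5: 54 days after January 13, 2003 (when the procurement file is requested) is March 8, 2003; done February 14, 2003 — timely.
Step 6: 34 days after February 14, 2003 (when supplemental grounds are filed) is March 20, 2003; completed February 18, 2003, before the deadline.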